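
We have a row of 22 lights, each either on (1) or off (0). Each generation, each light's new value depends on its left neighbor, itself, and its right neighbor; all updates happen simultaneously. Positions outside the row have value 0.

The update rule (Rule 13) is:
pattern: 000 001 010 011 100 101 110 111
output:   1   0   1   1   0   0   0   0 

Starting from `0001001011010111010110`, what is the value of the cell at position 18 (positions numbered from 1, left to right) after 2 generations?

1101001010010100010100
1001001010010101010101
position 18 holds 1

1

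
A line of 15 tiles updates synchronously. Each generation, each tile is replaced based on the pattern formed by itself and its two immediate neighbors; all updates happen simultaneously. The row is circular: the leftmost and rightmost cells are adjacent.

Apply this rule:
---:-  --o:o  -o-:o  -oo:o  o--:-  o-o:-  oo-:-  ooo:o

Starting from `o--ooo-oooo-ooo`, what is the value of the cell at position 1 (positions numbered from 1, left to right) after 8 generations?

o

--ooo--ooo--ooo
-ooo--ooo--ooo-
ooo--ooo--ooo--
oo--ooo--ooo--o
o--ooo--ooo--oo
--ooo--ooo--ooo  (repeats generation 1; period 5)
generation 8: ooo--ooo--ooo--
position 1 holds o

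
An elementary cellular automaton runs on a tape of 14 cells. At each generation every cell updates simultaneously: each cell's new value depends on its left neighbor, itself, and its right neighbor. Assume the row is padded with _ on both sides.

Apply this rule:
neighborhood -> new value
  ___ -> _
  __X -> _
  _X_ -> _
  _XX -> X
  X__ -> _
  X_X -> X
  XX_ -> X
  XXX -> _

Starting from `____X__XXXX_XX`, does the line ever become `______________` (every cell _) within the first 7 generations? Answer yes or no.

_______X__XXXX
__________X__X
______________
all cells are _ at generation 3

yes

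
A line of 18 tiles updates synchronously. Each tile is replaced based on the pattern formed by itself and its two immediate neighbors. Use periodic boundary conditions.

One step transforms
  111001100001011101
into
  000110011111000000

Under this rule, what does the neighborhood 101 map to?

At position 12 the neighborhood is 101; the next row has 0 there.

0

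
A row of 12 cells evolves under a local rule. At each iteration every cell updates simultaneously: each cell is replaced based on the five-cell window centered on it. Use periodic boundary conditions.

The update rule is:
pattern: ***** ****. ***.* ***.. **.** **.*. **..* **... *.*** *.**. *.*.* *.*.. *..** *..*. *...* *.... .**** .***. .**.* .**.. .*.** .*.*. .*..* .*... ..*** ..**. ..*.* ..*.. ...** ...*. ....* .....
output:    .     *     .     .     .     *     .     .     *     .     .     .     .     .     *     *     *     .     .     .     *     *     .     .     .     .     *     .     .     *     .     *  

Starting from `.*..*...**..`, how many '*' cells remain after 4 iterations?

4

iteration 1: *.....*....*
iteration 2: ..**.*..*...
iteration 3: ....*.....**
iteration 4: .*.*..**....
count of *: 4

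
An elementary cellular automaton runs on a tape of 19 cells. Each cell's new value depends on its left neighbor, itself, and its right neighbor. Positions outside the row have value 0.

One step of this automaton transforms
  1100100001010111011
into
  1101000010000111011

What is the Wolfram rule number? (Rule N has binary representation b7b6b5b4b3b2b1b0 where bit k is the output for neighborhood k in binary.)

position 14: 111 → 1  (bit 7 = 1)
position 1: 110 → 1  (bit 6 = 1)
position 10: 101 → 0  (bit 5 = 0)
position 2: 100 → 0  (bit 4 = 0)
position 0: 011 → 1  (bit 3 = 1)
position 4: 010 → 0  (bit 2 = 0)
position 3: 001 → 1  (bit 1 = 1)
position 6: 000 → 0  (bit 0 = 0)
bits b7..b0 = 11001010 = 202

202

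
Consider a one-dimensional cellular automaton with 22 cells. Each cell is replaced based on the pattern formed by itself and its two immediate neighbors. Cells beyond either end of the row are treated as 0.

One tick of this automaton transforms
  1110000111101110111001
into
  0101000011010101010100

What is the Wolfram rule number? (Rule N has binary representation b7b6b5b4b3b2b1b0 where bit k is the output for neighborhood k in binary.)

position 1: 111 → 1  (bit 7 = 1)
position 2: 110 → 0  (bit 6 = 0)
position 11: 101 → 1  (bit 5 = 1)
position 3: 100 → 1  (bit 4 = 1)
position 0: 011 → 0  (bit 3 = 0)
position 21: 010 → 0  (bit 2 = 0)
position 6: 001 → 0  (bit 1 = 0)
position 4: 000 → 0  (bit 0 = 0)
bits b7..b0 = 10110000 = 176

176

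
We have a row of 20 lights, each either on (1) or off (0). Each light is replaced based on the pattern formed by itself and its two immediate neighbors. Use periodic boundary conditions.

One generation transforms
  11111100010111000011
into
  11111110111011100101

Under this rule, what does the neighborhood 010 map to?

1

At position 9 the neighborhood is 010; the next row has 1 there.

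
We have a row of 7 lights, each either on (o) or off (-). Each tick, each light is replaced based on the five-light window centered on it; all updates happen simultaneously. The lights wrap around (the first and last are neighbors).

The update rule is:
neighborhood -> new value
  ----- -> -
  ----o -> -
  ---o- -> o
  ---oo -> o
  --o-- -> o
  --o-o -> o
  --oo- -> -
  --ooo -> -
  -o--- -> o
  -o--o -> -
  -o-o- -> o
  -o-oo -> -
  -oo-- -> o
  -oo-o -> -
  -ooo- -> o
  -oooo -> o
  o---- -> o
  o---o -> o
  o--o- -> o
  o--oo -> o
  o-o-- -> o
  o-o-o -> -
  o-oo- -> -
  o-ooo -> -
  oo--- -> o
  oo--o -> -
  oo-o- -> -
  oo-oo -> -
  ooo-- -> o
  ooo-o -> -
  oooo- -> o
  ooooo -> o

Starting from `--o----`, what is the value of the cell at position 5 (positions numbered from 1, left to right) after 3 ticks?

tick 1: -oooo--
tick 2: o-ooooo
tick 3: ---oooo
position 5 holds o

o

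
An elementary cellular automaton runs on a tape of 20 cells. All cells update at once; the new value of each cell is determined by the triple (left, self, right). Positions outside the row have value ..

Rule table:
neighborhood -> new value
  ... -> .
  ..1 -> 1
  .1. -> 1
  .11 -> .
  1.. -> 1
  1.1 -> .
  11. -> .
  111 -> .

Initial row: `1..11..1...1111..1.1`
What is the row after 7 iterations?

111..1111.1....111.1
...11.....11..1....1
..1..1...1..1111..11
.111111.1111....11..
1...........1..1..1.
11.........111111111
..1.......1.........

..1.......1.........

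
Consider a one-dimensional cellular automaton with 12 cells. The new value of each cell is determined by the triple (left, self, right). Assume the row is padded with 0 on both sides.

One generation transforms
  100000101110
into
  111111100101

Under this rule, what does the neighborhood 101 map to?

0

At position 7 the neighborhood is 101; the next row has 0 there.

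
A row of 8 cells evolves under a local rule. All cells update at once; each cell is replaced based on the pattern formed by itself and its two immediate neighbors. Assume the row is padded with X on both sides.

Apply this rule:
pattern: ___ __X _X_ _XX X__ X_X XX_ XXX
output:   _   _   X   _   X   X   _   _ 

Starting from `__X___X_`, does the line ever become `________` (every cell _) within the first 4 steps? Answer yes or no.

X_XX__XX
_X__X___
XXX_XX__
___X__X_
step 4 is ___X__X_, still not uniform _

no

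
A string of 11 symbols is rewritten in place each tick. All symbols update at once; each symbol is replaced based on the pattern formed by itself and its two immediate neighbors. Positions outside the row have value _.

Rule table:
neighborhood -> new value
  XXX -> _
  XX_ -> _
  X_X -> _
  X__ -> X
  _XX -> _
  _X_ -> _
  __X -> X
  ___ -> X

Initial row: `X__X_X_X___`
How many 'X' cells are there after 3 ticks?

5

_XX_____XXX
X__XXXXX___
_XX_____XXX
count of X: 5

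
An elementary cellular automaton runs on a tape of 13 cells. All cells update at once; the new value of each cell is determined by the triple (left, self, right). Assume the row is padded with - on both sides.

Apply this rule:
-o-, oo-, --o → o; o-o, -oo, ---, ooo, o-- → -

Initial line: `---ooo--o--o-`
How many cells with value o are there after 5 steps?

7

step 1: --o--o-oo-oo-
step 2: -oo-oo--o--o-
step 3: o-o--o-oo-oo-
step 4: o-o-oo--o--o-
step 5: o-o--o-oo-oo-
count of o: 7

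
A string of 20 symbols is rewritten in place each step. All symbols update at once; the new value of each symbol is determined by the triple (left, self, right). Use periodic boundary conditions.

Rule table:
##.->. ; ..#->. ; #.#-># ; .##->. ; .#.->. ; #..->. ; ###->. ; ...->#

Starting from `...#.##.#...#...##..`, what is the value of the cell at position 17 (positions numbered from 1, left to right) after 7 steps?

.

step 1: ##..#..#..#...#....#
step 2: ............#...##..
step 3: ###########...#....#
step 4: ............#...##..  (repeats step 2; period 2)
step 7: ###########...#....#
position 17 holds .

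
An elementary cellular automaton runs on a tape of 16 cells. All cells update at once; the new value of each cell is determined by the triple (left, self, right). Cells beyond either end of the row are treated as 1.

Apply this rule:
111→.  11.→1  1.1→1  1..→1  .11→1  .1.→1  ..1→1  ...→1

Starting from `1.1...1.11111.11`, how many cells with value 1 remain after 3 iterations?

111111111...111.
........11111.11
111111111...111.
count of 1: 12

12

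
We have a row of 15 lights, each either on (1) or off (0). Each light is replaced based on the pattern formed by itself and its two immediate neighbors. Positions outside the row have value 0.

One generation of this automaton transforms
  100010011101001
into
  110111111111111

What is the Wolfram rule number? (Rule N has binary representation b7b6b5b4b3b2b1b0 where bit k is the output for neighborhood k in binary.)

254

position 8: 111 → 1  (bit 7 = 1)
position 9: 110 → 1  (bit 6 = 1)
position 10: 101 → 1  (bit 5 = 1)
position 1: 100 → 1  (bit 4 = 1)
position 7: 011 → 1  (bit 3 = 1)
position 0: 010 → 1  (bit 2 = 1)
position 3: 001 → 1  (bit 1 = 1)
position 2: 000 → 0  (bit 0 = 0)
bits b7..b0 = 11111110 = 254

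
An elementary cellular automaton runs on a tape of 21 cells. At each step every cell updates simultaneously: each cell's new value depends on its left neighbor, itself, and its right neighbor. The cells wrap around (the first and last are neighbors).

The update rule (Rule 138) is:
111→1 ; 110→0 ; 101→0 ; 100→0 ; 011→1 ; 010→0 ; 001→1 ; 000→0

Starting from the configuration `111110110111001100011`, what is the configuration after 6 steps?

010011001100011111110

step 1: 111100100110011000111
step 2: 111001001100110001111
step 3: 110010011001100011111
step 4: 100100110011000111111
step 5: 001001100110001111111
step 6: 010011001100011111110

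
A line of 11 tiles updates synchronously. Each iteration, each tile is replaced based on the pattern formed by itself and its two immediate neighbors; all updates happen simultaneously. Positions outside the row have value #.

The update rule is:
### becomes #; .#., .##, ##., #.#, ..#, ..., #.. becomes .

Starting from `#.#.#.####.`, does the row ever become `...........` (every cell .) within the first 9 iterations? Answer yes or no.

yes

.......##..
...........
all cells are . at iteration 2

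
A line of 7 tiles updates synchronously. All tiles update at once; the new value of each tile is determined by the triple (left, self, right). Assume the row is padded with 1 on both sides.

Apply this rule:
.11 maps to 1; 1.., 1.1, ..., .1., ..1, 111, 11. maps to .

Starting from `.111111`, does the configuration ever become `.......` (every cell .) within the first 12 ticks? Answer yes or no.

.1.....
.......
all cells are . at tick 2

yes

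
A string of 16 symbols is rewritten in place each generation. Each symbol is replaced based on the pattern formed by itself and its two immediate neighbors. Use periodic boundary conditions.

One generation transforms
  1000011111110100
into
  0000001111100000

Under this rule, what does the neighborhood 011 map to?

At position 5 the neighborhood is 011; the next row has 0 there.

0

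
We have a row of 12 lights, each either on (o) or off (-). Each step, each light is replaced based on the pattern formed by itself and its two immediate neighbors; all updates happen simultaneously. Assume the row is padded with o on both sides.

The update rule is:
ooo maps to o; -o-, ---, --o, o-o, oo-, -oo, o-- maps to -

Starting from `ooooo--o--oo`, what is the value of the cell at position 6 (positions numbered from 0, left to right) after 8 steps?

oooo-------o
ooo---------
oo----------
o-----------
------------
------------  (fixed point — unchanged through step 8)
position 6 holds -

-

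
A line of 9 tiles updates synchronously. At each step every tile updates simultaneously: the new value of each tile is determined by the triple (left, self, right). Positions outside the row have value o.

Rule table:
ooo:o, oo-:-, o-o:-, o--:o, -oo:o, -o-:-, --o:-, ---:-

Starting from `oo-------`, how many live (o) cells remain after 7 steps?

2

o-o------
---o-----
o---o----
-o---o---
--o---o--
o--o---o-
-o--o----
count of o: 2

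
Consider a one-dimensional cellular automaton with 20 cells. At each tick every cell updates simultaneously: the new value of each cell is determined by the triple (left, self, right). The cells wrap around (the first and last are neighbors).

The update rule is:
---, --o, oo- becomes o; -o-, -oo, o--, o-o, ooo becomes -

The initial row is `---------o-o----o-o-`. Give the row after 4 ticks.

-------o-ooo----ooo-

ooooooooo----ooo----
--------o-ooo--o-ooo
-ooooooo----o-o----o
-------o-ooo----ooo-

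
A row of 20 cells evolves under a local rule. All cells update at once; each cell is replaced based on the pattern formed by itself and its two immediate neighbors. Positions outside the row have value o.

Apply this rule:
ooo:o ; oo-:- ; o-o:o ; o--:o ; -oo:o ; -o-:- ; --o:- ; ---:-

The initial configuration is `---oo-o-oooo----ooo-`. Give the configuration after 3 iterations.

o-o--oooo-o-o-o--ooo

o--o-o-oooo-o---oo-o
-o--o-oooo-o-o--o-oo
o-o--oooo-o-o-o--ooo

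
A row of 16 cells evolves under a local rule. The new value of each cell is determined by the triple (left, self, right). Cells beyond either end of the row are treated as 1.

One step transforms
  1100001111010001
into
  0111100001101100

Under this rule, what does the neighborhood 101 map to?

At position 10 the neighborhood is 101; the next row has 1 there.

1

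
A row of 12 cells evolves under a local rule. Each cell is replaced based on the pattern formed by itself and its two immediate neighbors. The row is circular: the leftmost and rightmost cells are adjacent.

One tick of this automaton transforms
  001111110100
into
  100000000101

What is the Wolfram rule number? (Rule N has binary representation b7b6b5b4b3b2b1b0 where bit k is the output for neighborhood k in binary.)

5

position 3: 111 → 0  (bit 7 = 0)
position 7: 110 → 0  (bit 6 = 0)
position 8: 101 → 0  (bit 5 = 0)
position 10: 100 → 0  (bit 4 = 0)
position 2: 011 → 0  (bit 3 = 0)
position 9: 010 → 1  (bit 2 = 1)
position 1: 001 → 0  (bit 1 = 0)
position 0: 000 → 1  (bit 0 = 1)
bits b7..b0 = 00000101 = 5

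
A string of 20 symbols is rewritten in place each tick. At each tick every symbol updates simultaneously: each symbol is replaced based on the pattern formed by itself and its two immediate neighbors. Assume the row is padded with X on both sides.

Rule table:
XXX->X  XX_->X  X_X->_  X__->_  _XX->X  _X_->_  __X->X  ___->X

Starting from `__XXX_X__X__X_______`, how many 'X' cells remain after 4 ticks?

_XXXX___X__X__XXXXXX
_XXXX_XX__X__XXXXXXX
_XXXX_XX_X__XXXXXXXX
_XXXX_XX___XXXXXXXXX
count of X: 15

15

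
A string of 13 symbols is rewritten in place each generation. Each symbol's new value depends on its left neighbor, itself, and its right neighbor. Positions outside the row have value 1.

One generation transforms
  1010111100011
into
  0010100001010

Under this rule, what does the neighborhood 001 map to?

At position 10 the neighborhood is 001; the next row has 0 there.

0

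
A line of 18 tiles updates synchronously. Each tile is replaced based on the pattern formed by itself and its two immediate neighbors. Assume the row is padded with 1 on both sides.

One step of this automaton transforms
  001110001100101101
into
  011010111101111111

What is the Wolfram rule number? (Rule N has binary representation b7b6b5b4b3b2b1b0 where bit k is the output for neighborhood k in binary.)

position 3: 111 → 0  (bit 7 = 0)
position 4: 110 → 1  (bit 6 = 1)
position 13: 101 → 1  (bit 5 = 1)
position 0: 100 → 0  (bit 4 = 0)
position 2: 011 → 1  (bit 3 = 1)
position 12: 010 → 1  (bit 2 = 1)
position 1: 001 → 1  (bit 1 = 1)
position 6: 000 → 1  (bit 0 = 1)
bits b7..b0 = 01101111 = 111

111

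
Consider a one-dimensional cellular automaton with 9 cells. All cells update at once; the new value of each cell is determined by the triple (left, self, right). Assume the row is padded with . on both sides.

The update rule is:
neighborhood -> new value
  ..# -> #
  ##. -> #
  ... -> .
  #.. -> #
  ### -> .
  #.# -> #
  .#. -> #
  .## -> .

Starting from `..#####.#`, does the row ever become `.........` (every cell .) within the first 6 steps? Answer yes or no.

no

step 1: .#....###
step 2: ###..#..#
step 3: ..#######
step 4: .#......#
step 5: ###....##
step 6: ..##..#.#
step 6 is ..##..#.#, still not uniform .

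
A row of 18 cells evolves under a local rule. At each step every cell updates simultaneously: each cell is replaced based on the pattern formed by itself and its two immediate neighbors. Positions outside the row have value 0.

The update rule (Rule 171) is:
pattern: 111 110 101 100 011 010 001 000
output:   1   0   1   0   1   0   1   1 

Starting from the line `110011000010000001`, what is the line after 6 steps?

001110011111001001

100110011100111110
001100111001111100
111001110011111001
110011100111110010
100111001111100100
001110011111001001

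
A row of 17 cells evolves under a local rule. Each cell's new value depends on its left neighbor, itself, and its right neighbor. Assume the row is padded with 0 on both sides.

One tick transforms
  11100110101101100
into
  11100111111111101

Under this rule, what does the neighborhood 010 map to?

1

At position 8 the neighborhood is 010; the next row has 1 there.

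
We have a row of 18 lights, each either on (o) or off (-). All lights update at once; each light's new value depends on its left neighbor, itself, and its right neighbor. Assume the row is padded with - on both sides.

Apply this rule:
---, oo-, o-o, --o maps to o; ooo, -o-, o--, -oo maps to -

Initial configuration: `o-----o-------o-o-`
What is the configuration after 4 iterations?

--oooo--oooooo-o--
oo---o-o-----oo--o
-o-oo-o--oooo-o-o-
o-o-oo--o---oo-o--

o-o-oo--o---oo-o--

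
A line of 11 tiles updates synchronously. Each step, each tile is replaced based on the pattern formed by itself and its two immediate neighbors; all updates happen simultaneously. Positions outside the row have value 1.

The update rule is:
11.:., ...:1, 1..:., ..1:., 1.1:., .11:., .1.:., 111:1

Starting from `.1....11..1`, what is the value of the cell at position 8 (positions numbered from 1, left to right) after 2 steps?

...11......
.1....1111.
position 8 holds 1

1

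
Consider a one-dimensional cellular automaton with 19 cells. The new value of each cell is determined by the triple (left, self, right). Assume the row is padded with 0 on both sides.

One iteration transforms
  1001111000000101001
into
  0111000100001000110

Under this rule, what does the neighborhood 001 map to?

At position 2 the neighborhood is 001; the next row has 1 there.

1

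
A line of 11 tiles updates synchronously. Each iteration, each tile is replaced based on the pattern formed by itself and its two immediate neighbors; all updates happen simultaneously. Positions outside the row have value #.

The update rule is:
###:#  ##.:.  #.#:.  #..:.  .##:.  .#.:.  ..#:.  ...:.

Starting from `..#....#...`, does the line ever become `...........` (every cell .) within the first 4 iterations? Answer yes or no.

yes

...........
all cells are . at iteration 1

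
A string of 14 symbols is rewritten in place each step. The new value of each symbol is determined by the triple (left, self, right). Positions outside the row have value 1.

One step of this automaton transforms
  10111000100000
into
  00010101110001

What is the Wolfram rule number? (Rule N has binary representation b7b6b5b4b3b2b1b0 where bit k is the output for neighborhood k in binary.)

position 3: 111 → 1  (bit 7 = 1)
position 0: 110 → 0  (bit 6 = 0)
position 1: 101 → 0  (bit 5 = 0)
position 5: 100 → 1  (bit 4 = 1)
position 2: 011 → 0  (bit 3 = 0)
position 8: 010 → 1  (bit 2 = 1)
position 7: 001 → 1  (bit 1 = 1)
position 6: 000 → 0  (bit 0 = 0)
bits b7..b0 = 10010110 = 150

150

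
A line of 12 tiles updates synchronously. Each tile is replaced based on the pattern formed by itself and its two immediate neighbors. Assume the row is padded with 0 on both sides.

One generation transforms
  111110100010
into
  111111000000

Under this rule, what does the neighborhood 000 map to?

At position 8 the neighborhood is 000; the next row has 0 there.

0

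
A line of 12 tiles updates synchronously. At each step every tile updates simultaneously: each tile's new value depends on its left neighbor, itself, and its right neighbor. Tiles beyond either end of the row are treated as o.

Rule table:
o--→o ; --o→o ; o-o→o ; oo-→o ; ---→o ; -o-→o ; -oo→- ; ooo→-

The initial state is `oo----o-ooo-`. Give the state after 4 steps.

step 1: -ooooooo--oo
step 2: o------ooo--
step 3: ooooooo--ooo
step 4: ------ooo---

------ooo---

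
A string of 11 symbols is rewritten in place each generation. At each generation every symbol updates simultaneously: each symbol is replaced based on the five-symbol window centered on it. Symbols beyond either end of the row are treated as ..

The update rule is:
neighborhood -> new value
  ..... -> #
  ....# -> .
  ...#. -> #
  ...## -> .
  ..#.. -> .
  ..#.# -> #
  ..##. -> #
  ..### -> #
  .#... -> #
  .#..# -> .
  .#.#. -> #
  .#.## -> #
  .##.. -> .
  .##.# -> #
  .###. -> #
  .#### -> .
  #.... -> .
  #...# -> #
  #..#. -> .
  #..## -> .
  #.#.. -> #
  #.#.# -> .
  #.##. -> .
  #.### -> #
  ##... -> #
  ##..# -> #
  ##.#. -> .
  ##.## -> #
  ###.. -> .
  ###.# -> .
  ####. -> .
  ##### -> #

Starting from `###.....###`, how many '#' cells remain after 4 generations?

##.#.#..##.
##..##..#.#
#.#.#.#.###
##.#.#.###.
count of #: 7

7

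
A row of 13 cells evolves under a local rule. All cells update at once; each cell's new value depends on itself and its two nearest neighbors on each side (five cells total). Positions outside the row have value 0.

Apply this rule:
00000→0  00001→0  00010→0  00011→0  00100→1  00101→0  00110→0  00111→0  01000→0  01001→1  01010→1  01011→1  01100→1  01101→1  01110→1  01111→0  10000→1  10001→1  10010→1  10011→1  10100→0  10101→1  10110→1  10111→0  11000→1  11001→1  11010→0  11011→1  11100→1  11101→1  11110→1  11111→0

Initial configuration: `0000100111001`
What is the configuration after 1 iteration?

0000111011111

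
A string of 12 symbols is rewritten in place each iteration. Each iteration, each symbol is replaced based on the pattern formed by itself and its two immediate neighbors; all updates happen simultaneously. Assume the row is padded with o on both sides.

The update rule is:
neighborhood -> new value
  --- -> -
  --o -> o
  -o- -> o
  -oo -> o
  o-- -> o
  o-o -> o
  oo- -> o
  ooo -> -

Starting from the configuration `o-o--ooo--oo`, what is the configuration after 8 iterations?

oooooo-oooo-
-----ooo--oo
o---oo-oooo-
oo-ooooo--oo
-ooo---oooo-
oo-oo-oo--oo
-oooooooooo-
oo--------oo

oo--------oo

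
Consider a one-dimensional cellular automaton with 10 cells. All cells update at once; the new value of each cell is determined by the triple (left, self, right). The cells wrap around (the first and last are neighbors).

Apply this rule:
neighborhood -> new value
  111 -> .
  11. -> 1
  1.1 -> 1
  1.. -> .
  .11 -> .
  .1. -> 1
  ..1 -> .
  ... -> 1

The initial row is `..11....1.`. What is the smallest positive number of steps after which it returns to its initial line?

1..1.11.1.
1..11.1111
1...11....
1.1..1.11.
111..11.11
..1...11..
1.1.1..1.1
11111..11.
....1...11
.11.1.1..1
1.11111..1
11....1...
.1.11.1.1.
.11.11111.
..11....1.

15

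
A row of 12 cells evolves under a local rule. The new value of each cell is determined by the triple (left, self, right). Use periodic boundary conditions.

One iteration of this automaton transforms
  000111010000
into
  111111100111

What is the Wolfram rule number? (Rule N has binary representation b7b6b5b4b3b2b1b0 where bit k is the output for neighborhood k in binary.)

position 4: 111 → 1  (bit 7 = 1)
position 5: 110 → 1  (bit 6 = 1)
position 6: 101 → 1  (bit 5 = 1)
position 8: 100 → 0  (bit 4 = 0)
position 3: 011 → 1  (bit 3 = 1)
position 7: 010 → 0  (bit 2 = 0)
position 2: 001 → 1  (bit 1 = 1)
position 0: 000 → 1  (bit 0 = 1)
bits b7..b0 = 11101011 = 235

235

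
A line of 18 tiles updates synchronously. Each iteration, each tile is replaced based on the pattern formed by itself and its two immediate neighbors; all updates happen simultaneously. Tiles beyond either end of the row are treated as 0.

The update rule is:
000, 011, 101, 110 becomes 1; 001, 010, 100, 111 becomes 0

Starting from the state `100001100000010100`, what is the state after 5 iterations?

011110101011100100

001101101111001001
101111111001000000
011000001000011111
011011100011010001
011110101011100100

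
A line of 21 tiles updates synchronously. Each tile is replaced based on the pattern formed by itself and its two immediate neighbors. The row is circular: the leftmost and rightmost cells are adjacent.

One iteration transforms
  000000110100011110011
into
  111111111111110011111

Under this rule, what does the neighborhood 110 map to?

At position 7 the neighborhood is 110; the next row has 1 there.

1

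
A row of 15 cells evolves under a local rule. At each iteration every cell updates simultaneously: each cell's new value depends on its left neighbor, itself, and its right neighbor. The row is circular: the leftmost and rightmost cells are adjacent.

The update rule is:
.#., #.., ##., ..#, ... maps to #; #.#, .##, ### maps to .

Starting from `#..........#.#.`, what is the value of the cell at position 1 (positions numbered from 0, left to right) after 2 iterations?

.

############.#.
...........#.#.
position 1 holds .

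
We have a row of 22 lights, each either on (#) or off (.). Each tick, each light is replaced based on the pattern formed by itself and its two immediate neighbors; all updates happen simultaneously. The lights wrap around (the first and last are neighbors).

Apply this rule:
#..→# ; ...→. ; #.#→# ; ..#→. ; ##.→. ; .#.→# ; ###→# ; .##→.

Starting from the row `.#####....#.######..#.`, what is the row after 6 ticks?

##..#..#.###....#.##.#

tick 1: ..###.#...##.####.#.##
tick 2: #..#.###....#.##.###..
tick 3: ##.##.#.#...##..#.#.#.
tick 4: ..#..#####....#.######
tick 5: #.##..###.#...##.####.
tick 6: ##..#..#.###....#.##.#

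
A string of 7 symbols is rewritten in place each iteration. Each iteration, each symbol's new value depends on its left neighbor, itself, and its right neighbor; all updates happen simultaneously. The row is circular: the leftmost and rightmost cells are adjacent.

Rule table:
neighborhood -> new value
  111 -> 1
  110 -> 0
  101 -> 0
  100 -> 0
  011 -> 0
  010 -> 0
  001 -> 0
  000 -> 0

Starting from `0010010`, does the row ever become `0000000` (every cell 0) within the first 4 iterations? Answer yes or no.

yes

iteration 1: 0000000
all cells are 0 at iteration 1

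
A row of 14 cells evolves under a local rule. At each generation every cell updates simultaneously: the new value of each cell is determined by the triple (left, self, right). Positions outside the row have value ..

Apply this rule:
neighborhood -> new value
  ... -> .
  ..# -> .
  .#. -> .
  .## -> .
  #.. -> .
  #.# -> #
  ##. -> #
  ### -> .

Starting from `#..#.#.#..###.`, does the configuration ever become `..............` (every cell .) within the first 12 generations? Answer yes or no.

yes

....#.#.....#.
.....#........
..............
all cells are . at generation 3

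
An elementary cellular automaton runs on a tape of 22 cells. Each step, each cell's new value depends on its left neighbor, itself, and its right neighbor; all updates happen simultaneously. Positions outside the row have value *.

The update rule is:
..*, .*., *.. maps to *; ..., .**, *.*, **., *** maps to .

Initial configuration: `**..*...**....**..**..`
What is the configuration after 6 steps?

..****.*..*..*..**..**
**.....*********..**..
..*...*.........**..**
****.***.......*..**..
........*.....****..**
*......***...*....**..

*......***...*....**..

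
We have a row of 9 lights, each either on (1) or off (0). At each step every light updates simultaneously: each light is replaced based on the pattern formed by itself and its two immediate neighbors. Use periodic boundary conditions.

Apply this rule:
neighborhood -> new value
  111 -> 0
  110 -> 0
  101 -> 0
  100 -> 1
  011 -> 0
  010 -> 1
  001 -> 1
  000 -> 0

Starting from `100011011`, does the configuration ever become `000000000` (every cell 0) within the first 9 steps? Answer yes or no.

010100000
110110000
000001001
100011111
010100000  (repeats step 1; period 4)
step 9: 010100000
step 9 is 010100000, still not uniform 0

no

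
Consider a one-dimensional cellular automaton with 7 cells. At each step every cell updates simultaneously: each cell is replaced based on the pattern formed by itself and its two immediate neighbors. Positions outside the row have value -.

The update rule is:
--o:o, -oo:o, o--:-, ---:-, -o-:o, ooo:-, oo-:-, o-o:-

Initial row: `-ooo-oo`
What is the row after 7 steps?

o-o----

oo---o-
o---oo-
o--oo--
o-oo---
o-o----
o-o----  (fixed point — unchanged through step 7)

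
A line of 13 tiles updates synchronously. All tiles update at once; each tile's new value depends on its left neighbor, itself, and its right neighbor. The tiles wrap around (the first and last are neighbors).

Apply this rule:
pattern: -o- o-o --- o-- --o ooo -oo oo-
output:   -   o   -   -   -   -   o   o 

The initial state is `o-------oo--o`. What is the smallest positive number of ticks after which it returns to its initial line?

1

o-------oo--o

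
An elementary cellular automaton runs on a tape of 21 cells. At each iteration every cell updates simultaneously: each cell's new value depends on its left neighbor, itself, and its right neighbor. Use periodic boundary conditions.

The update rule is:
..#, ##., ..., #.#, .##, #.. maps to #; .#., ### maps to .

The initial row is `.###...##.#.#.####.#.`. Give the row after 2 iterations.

##.#######.#.##..##.#
.###.....##.#########

.###.....##.#########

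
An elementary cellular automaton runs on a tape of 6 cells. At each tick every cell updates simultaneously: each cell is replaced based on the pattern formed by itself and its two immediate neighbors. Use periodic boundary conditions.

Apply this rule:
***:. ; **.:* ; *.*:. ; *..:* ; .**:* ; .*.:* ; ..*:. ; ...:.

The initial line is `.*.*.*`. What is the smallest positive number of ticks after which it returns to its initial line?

1

tick 1: .*.*.*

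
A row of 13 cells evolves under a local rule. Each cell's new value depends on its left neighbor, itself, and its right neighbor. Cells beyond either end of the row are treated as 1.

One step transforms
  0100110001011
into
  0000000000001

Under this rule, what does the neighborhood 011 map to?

At position 4 the neighborhood is 011; the next row has 0 there.

0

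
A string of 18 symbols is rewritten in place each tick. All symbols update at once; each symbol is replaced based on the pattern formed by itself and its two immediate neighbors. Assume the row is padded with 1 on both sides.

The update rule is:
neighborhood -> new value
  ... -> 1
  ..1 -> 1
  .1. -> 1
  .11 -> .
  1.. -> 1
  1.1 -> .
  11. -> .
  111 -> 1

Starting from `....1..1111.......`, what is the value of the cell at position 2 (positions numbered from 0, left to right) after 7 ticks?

1

1111111.11.1111111
111111......111111
11111.111111.11111
1111...1111...1111
111.111.11.111.111
11...1......1...11
1.11111111111111.1
position 2 holds 1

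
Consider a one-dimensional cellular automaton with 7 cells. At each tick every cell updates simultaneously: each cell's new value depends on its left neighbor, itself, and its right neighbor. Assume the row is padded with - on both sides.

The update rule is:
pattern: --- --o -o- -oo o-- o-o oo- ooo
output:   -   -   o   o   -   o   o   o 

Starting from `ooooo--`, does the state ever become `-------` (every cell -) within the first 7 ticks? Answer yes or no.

no

tick 1: ooooo--  (fixed point — unchanged through tick 7)
tick 7 is ooooo--, still not uniform -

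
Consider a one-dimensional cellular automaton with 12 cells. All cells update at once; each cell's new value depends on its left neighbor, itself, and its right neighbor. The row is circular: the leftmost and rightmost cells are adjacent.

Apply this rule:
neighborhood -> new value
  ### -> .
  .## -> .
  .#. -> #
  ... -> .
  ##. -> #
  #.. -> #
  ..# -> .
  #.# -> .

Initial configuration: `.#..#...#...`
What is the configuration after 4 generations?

#..##..##..#

.##.##..##..
..#..##..##.
..##..##..##
#..##..##..#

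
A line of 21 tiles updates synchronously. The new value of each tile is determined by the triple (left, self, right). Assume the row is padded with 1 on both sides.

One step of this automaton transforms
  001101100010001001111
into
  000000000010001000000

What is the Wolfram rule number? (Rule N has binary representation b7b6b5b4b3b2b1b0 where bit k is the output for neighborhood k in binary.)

position 18: 111 → 0  (bit 7 = 0)
position 3: 110 → 0  (bit 6 = 0)
position 4: 101 → 0  (bit 5 = 0)
position 0: 100 → 0  (bit 4 = 0)
position 2: 011 → 0  (bit 3 = 0)
position 10: 010 → 1  (bit 2 = 1)
position 1: 001 → 0  (bit 1 = 0)
position 8: 000 → 0  (bit 0 = 0)
bits b7..b0 = 00000100 = 4

4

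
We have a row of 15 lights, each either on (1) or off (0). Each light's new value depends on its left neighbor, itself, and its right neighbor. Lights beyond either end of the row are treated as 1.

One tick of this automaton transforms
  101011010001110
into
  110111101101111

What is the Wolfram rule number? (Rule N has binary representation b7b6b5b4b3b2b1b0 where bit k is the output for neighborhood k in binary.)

position 12: 111 → 1  (bit 7 = 1)
position 0: 110 → 1  (bit 6 = 1)
position 1: 101 → 1  (bit 5 = 1)
position 8: 100 → 1  (bit 4 = 1)
position 4: 011 → 1  (bit 3 = 1)
position 2: 010 → 0  (bit 2 = 0)
position 10: 001 → 0  (bit 1 = 0)
position 9: 000 → 1  (bit 0 = 1)
bits b7..b0 = 11111001 = 249

249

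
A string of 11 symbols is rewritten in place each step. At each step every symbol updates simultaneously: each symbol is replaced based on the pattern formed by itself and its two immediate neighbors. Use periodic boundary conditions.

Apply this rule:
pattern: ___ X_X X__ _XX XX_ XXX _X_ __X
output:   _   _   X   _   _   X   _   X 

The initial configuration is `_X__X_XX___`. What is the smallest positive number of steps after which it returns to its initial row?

11

X_XX____X__
____X__X_XX
X__X_XX____
_XX____X__X
___X__X_XX_
__X_XX____X
XX____X__X_
__X__X_XX__
_X_XX____X_
X____X__X_X
_X__X_XX___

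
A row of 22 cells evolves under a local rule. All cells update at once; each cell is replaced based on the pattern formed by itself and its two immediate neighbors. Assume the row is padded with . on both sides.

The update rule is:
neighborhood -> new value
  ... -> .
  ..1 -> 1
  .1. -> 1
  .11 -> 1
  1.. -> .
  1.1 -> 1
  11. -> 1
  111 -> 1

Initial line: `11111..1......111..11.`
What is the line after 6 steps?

11111.11.....1111.111.
11111111....111111111.
11111111...1111111111.
11111111..11111111111.
11111111.111111111111.
111111111111111111111.

111111111111111111111.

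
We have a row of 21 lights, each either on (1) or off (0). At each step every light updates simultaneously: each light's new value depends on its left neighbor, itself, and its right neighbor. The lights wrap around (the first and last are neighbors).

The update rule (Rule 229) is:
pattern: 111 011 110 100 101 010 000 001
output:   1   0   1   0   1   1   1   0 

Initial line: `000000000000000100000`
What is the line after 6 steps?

011111111111111111111

step 1: 111111111111110101111
step 2: 111111111111111110111
step 3: 111111111111111111011
step 4: 111111111111111111101
step 5: 111111111111111111110
step 6: 011111111111111111111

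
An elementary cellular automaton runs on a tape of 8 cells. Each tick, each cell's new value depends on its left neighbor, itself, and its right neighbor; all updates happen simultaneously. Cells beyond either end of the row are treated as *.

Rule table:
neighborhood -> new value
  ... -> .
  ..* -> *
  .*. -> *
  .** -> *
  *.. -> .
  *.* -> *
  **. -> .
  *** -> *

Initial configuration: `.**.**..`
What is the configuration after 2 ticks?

*.**..**

tick 1: **.**..*
tick 2: *.**..**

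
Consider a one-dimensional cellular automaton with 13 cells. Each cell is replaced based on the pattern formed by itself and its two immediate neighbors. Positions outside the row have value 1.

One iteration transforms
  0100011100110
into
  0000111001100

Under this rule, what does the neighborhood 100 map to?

At position 2 the neighborhood is 100; the next row has 0 there.

0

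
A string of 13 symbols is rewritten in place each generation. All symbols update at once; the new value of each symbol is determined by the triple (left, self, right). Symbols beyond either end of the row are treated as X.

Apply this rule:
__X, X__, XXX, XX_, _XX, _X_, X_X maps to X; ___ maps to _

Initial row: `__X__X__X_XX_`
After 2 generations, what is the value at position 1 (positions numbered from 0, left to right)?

X

XXXXXXXXXXXXX
XXXXXXXXXXXXX
position 1 holds X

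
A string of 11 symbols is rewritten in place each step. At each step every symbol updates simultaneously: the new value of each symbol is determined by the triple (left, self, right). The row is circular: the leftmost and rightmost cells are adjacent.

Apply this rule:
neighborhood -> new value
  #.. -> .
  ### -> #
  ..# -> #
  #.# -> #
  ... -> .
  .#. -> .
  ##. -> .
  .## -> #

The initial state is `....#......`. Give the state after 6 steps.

.........#.

...#.......
..#........
.#.........
#..........
..........#
.........#.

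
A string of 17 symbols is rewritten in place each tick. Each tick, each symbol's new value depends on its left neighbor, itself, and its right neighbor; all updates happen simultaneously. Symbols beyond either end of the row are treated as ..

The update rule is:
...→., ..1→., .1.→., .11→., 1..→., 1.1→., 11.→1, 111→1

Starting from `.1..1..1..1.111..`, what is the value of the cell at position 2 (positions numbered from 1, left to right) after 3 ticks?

.

.............11..
..............1..
.................
position 2 holds .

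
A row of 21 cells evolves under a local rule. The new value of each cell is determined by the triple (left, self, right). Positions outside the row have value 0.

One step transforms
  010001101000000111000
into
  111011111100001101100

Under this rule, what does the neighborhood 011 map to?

1

At position 5 the neighborhood is 011; the next row has 1 there.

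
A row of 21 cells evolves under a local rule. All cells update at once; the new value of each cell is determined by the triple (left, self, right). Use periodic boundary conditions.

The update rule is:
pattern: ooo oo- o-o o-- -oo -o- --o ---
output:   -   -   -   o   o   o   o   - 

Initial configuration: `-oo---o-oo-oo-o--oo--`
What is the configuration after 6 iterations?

oo-o-oo-o--o--oooo-o-
o--o-o--ooooooo----o-
oooo-oooo------o--oo-
o----o---o----ooooo--
oo--ooo-ooo--oo----oo
--ooo---o--ooo-o--oo-

--ooo---o--ooo-o--oo-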